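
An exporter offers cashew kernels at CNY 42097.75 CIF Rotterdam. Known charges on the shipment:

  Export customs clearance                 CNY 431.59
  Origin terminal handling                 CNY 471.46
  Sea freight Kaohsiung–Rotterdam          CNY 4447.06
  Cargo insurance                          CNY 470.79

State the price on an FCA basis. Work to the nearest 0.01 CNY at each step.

Not relevant to the conversion: export clearance — on the seller under both CIF and FCA; already in the CIF price and stays in the FCA price.
From CIF to FCA, the seller no longer bears: origin terminal, freight, insurance.
FCA price = 42097.75 − 471.46 − 4447.06 − 470.79 = 36708.44

FCA price: CNY 36708.44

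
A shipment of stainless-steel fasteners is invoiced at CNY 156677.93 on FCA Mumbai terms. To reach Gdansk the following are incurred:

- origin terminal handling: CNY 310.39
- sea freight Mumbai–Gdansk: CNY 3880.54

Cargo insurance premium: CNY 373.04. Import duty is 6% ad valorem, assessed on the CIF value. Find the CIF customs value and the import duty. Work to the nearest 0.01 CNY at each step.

CIF = FCA price + pre-shipment costs + freight + insurance
CIF = 156677.93 + 310.39 + 3880.54 + 373.04 = 161241.90
Import duty = 161241.90 × 6% = 9674.51

CIF value: CNY 161241.90; import duty: CNY 9674.51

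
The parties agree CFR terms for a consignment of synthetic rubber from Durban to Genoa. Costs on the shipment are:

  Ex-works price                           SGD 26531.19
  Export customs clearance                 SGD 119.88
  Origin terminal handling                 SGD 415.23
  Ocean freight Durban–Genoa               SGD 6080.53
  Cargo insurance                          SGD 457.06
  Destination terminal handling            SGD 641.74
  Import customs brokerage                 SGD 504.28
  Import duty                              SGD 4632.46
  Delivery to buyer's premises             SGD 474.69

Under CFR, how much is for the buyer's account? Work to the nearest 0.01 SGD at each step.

CFR: the seller pays costs through ocean freight to the destination port, but not insurance.
Seller's account: goods 26531.19 + export clearance 119.88 + origin terminal 415.23 + freight 6080.53 = 33146.83
Buyer's account: insurance 457.06 + destination terminal 641.74 + brokerage 504.28 + duty 4632.46 + delivery 474.69 = 6710.23

Buyer's account: SGD 6710.23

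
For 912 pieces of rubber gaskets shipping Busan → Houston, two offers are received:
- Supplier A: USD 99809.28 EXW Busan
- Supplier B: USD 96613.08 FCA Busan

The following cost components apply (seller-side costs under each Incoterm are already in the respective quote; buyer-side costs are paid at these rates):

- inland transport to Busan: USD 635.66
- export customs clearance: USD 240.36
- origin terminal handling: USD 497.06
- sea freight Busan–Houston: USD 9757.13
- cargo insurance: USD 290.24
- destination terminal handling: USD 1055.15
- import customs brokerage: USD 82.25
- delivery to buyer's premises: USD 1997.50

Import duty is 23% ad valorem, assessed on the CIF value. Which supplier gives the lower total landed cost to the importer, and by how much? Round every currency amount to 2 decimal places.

Supplier A (EXW):
CIF value = EXW price + inland to port + export clearance + origin terminal + freight + insurance = 99809.28 + 635.66 + 240.36 + 497.06 + 9757.13 + 290.24 = 111229.73
Import duty = 111229.73 × 23% = 25582.84
Buyer bears (A): 635.66 + 240.36 + 497.06 + 9757.13 + 290.24 + 1055.15 + 82.25 + 1997.50 = 14555.35
Landed cost (A) = invoice 99809.28 + 14555.35 + duty 25582.84 = 139947.47
Supplier B (FCA):
CIF value = FCA price + origin terminal + freight + insurance = 96613.08 + 497.06 + 9757.13 + 290.24 = 107157.51
Import duty = 107157.51 × 23% = 24646.23
Buyer bears (B): 497.06 + 9757.13 + 290.24 + 1055.15 + 82.25 + 1997.50 = 13679.33
Landed cost (B) = invoice 96613.08 + 13679.33 + duty 24646.23 = 134938.64
Difference = |139947.47 − 134938.64| = 5008.83

Supplier B is cheaper by USD 5008.83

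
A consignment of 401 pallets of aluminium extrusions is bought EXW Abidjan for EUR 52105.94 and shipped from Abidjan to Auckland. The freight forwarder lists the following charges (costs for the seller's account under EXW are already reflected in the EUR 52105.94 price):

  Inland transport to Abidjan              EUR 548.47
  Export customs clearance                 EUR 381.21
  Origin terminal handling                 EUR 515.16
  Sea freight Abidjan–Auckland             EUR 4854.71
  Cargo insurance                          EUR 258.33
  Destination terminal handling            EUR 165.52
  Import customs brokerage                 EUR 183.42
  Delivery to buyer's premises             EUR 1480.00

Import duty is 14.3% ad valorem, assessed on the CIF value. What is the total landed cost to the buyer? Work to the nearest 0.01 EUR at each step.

Total landed cost: EUR 68881.69

EXW: the seller makes goods available at their premises; the buyer bears all onward costs.
CIF value = EXW price + inland to port + export clearance + origin terminal + freight + insurance = 52105.94 + 548.47 + 381.21 + 515.16 + 4854.71 + 258.33 = 58663.82
Import duty = 58663.82 × 14.3% = 8388.93
Buyer bears: inland to port 548.47 + export clearance 381.21 + origin terminal 515.16 + freight 4854.71 + insurance 258.33 + destination terminal 165.52 + brokerage 183.42 + delivery 1480.00 + duty 8388.93 = 16775.75
Landed cost = invoice 52105.94 + 16775.75 = 68881.69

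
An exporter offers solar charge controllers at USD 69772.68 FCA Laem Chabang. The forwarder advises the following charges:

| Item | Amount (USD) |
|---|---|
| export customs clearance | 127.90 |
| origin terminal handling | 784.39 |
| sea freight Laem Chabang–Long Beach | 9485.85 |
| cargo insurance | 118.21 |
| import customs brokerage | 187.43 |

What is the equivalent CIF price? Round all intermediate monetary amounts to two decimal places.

CIF price: USD 80161.13

Not relevant to the conversion: export clearance — on the seller under both FCA and CIF; already in the FCA price and stays in the CIF price. brokerage — on the buyer under both terms; not part of either seller's price.
From FCA to CIF, the seller additionally bears: origin terminal, freight, insurance.
CIF price = 69772.68 + 784.39 + 9485.85 + 118.21 = 80161.13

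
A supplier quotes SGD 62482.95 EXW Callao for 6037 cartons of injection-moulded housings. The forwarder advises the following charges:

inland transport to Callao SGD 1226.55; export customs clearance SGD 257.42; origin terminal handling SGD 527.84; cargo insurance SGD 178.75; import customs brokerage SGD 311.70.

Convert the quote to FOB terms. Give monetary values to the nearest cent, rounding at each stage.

Not relevant to the conversion: brokerage, insurance — on the buyer under both terms; not part of either seller's price.
From EXW to FOB, the seller additionally bears: inland to port, export clearance, origin terminal.
FOB price = 62482.95 + 1226.55 + 257.42 + 527.84 = 64494.76

FOB price: SGD 64494.76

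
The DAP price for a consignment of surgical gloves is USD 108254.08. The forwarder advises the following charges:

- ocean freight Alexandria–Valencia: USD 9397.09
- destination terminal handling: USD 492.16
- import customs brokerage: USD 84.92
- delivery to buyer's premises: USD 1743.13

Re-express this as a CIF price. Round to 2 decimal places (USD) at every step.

CIF price: USD 106018.79

Not relevant to the conversion: freight — on the seller under both DAP and CIF; already in the DAP price and stays in the CIF price. brokerage — on the buyer under both terms; not part of either seller's price.
From DAP to CIF, the seller no longer bears: destination terminal, delivery.
CIF price = 108254.08 − 492.16 − 1743.13 = 106018.79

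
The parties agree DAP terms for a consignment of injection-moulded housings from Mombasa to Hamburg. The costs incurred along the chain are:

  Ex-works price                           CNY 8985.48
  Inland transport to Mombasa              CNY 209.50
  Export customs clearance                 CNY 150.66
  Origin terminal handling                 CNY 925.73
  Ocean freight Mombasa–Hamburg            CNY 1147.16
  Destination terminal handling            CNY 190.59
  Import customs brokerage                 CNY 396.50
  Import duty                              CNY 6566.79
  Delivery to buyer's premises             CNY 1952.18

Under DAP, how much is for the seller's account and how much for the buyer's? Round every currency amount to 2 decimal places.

Seller: CNY 13561.30; buyer: CNY 6963.29

DAP: the seller bears all costs to the named destination except import duty and clearance.
Seller's account: goods 8985.48 + inland to port 209.50 + export clearance 150.66 + origin terminal 925.73 + freight 1147.16 + destination terminal 190.59 + delivery 1952.18 = 13561.30
Buyer's account: brokerage 396.50 + duty 6566.79 = 6963.29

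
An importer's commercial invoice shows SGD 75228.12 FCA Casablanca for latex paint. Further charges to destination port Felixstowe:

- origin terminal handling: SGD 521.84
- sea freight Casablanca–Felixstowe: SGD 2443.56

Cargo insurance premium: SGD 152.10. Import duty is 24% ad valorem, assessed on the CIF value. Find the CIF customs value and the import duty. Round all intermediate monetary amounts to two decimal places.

CIF = FCA price + pre-shipment costs + freight + insurance
CIF = 75228.12 + 521.84 + 2443.56 + 152.10 = 78345.62
Import duty = 78345.62 × 24% = 18802.95

CIF value: SGD 78345.62; import duty: SGD 18802.95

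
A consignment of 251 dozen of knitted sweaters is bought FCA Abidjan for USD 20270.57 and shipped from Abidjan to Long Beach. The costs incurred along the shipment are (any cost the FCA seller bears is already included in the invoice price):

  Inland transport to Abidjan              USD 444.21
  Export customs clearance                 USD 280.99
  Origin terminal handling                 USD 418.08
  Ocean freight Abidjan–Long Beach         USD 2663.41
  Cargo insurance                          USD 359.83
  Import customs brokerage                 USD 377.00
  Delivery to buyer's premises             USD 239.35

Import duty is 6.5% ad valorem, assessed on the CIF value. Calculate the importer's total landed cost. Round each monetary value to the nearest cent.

FCA: the seller delivers export-cleared goods to the carrier; the buyer bears costs from that point.
Already in the invoice (seller's account under FCA): inland to port, export clearance — exclude.
CIF value = FCA price + origin terminal + freight + insurance = 20270.57 + 418.08 + 2663.41 + 359.83 = 23711.89
Import duty = 23711.89 × 6.5% = 1541.27
Buyer bears: origin terminal 418.08 + freight 2663.41 + insurance 359.83 + brokerage 377.00 + delivery 239.35 + duty 1541.27 = 5598.94
Landed cost = invoice 20270.57 + 5598.94 = 25869.51

Total landed cost: USD 25869.51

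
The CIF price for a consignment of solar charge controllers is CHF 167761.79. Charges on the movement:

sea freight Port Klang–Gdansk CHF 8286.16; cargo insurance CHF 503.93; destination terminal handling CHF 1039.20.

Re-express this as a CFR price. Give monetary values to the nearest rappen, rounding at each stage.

Not relevant to the conversion: freight — on the seller under both CIF and CFR; already in the CIF price and stays in the CFR price. destination terminal — on the buyer under both terms; not part of either seller's price.
From CIF to CFR, the seller no longer bears: insurance.
CFR price = 167761.79 − 503.93 = 167257.86

CFR price: CHF 167257.86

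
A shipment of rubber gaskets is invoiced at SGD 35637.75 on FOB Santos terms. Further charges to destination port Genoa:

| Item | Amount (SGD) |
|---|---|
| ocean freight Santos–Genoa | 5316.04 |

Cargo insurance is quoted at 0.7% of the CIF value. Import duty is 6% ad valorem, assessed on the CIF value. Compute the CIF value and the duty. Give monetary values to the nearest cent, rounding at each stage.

Let C be the CIF value. C = FOB price + freight + 0.7% × C
C − 0.7% × C = 35637.75 + 5316.04
0.993 × C = 40953.79
C = 40953.79 / 0.993 = 41242.49
Insurance premium = 0.7% × 41242.49 = 288.70
Import duty = 41242.49 × 6% = 2474.55

CIF value: SGD 41242.49; import duty: SGD 2474.55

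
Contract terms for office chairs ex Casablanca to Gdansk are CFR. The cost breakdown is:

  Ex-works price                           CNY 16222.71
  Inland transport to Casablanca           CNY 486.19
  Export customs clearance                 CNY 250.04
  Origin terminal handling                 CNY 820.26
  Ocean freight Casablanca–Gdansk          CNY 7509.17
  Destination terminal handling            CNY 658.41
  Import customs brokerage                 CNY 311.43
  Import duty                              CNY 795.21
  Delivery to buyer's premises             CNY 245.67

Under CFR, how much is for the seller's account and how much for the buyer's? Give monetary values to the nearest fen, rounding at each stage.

CFR: the seller pays costs through ocean freight to the destination port, but not insurance.
Seller's account: goods 16222.71 + inland to port 486.19 + export clearance 250.04 + origin terminal 820.26 + freight 7509.17 = 25288.37
Buyer's account: destination terminal 658.41 + brokerage 311.43 + duty 795.21 + delivery 245.67 = 2010.72

Seller: CNY 25288.37; buyer: CNY 2010.72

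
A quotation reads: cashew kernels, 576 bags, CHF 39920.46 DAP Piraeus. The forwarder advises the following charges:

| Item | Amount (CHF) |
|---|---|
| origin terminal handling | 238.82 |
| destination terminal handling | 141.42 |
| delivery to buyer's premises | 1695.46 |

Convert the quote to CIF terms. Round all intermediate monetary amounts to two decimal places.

Not relevant to the conversion: origin terminal — on the seller under both DAP and CIF; already in the DAP price and stays in the CIF price.
From DAP to CIF, the seller no longer bears: destination terminal, delivery.
CIF price = 39920.46 − 141.42 − 1695.46 = 38083.58

CIF price: CHF 38083.58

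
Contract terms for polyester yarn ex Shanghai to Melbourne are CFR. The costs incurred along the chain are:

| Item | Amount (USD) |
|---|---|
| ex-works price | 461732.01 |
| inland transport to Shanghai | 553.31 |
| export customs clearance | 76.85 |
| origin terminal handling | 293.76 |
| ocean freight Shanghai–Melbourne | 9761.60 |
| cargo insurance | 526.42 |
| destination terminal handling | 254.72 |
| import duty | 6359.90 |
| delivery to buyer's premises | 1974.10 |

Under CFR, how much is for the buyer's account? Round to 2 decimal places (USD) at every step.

CFR: the seller pays costs through ocean freight to the destination port, but not insurance.
Seller's account: goods 461732.01 + inland to port 553.31 + export clearance 76.85 + origin terminal 293.76 + freight 9761.60 = 472417.53
Buyer's account: insurance 526.42 + destination terminal 254.72 + duty 6359.90 + delivery 1974.10 = 9115.14

Buyer's account: USD 9115.14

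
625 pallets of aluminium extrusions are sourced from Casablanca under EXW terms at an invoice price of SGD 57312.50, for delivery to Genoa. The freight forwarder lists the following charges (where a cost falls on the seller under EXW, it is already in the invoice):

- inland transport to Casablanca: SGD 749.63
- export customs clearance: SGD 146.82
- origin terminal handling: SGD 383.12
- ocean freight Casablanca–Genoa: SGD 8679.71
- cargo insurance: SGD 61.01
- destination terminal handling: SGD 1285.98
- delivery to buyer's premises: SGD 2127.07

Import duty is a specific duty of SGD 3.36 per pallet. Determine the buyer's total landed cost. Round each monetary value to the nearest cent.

EXW: the seller makes goods available at their premises; the buyer bears all onward costs.
CIF value = EXW price + inland to port + export clearance + origin terminal + freight + insurance = 57312.50 + 749.63 + 146.82 + 383.12 + 8679.71 + 61.01 = 67332.79
Import duty = 625 × 3.36 = 2100.00
Buyer bears: inland to port 749.63 + export clearance 146.82 + origin terminal 383.12 + freight 8679.71 + insurance 61.01 + destination terminal 1285.98 + delivery 2127.07 + duty 2100.00 = 15533.34
Landed cost = invoice 57312.50 + 15533.34 = 72845.84

Total landed cost: SGD 72845.84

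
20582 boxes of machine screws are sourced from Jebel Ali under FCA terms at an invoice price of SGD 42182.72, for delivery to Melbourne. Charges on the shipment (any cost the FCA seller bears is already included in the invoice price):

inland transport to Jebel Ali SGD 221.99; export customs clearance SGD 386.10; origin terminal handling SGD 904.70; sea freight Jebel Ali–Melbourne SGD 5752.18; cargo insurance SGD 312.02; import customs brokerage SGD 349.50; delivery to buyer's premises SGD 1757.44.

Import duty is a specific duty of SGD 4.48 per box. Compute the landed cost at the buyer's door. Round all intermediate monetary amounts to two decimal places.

Total landed cost: SGD 143465.92

FCA: the seller delivers export-cleared goods to the carrier; the buyer bears costs from that point.
Already in the invoice (seller's account under FCA): inland to port, export clearance — exclude.
CIF value = FCA price + origin terminal + freight + insurance = 42182.72 + 904.70 + 5752.18 + 312.02 = 49151.62
Import duty = 20582 × 4.48 = 92207.36
Buyer bears: origin terminal 904.70 + freight 5752.18 + insurance 312.02 + brokerage 349.50 + delivery 1757.44 + duty 92207.36 = 101283.20
Landed cost = invoice 42182.72 + 101283.20 = 143465.92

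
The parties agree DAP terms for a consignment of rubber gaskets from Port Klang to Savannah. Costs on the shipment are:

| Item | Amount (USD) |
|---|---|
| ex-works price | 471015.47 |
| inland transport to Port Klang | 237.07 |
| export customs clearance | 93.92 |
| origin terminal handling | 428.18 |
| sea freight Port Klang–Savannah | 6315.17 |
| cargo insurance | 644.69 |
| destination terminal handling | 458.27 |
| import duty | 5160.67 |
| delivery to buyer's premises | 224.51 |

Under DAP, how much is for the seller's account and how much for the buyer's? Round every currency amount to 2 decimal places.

Seller: USD 479417.28; buyer: USD 5160.67

DAP: the seller bears all costs to the named destination except import duty and clearance.
Seller's account: goods 471015.47 + inland to port 237.07 + export clearance 93.92 + origin terminal 428.18 + freight 6315.17 + insurance 644.69 + destination terminal 458.27 + delivery 224.51 = 479417.28
Buyer's account: duty 5160.67 = 5160.67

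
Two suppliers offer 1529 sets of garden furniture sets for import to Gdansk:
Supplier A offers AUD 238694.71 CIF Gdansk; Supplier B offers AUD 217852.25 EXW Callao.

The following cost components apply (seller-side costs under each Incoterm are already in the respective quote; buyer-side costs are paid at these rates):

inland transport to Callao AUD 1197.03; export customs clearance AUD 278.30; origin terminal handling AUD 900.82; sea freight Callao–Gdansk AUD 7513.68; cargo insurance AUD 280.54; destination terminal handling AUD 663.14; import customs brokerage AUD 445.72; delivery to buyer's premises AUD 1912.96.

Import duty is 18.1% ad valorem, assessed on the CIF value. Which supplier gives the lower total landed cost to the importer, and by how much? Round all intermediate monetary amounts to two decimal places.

Supplier B is cheaper by AUD 12603.74

Supplier A (CIF):
The CIF price already equals the CIF value: 238694.71
Import duty = 238694.71 × 18.1% = 43203.74
Buyer bears (A): 663.14 + 445.72 + 1912.96 = 3021.82
Landed cost (A) = invoice 238694.71 + 3021.82 + duty 43203.74 = 284920.27
Supplier B (EXW):
CIF value = EXW price + inland to port + export clearance + origin terminal + freight + insurance = 217852.25 + 1197.03 + 278.30 + 900.82 + 7513.68 + 280.54 = 228022.62
Import duty = 228022.62 × 18.1% = 41272.09
Buyer bears (B): 1197.03 + 278.30 + 900.82 + 7513.68 + 280.54 + 663.14 + 445.72 + 1912.96 = 13192.19
Landed cost (B) = invoice 217852.25 + 13192.19 + duty 41272.09 = 272316.53
Difference = |284920.27 − 272316.53| = 12603.74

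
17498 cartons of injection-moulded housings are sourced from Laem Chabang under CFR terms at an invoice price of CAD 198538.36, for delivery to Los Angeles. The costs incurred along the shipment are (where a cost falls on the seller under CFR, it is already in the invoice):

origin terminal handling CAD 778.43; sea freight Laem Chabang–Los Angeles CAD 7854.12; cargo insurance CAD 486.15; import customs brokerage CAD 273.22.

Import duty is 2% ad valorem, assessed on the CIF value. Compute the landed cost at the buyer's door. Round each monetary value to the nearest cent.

CFR: the seller pays costs through ocean freight to the destination port, but not insurance.
Already in the invoice (seller's account under CFR): origin terminal, freight — exclude.
CIF value = CFR price + insurance = 198538.36 + 486.15 = 199024.51
Import duty = 199024.51 × 2% = 3980.49
Buyer bears: insurance 486.15 + brokerage 273.22 + duty 3980.49 = 4739.86
Landed cost = invoice 198538.36 + 4739.86 = 203278.22

Total landed cost: CAD 203278.22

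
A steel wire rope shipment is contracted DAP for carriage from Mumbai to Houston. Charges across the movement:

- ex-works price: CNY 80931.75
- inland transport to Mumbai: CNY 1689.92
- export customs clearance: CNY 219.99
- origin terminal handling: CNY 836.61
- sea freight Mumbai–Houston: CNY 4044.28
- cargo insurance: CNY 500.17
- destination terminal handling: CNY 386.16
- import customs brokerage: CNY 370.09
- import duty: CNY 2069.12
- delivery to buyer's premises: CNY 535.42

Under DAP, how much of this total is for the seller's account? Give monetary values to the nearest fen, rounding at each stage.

DAP: the seller bears all costs to the named destination except import duty and clearance.
Seller's account: goods 80931.75 + inland to port 1689.92 + export clearance 219.99 + origin terminal 836.61 + freight 4044.28 + insurance 500.17 + destination terminal 386.16 + delivery 535.42 = 89144.30
Buyer's account: brokerage 370.09 + duty 2069.12 = 2439.21

Seller's account: CNY 89144.30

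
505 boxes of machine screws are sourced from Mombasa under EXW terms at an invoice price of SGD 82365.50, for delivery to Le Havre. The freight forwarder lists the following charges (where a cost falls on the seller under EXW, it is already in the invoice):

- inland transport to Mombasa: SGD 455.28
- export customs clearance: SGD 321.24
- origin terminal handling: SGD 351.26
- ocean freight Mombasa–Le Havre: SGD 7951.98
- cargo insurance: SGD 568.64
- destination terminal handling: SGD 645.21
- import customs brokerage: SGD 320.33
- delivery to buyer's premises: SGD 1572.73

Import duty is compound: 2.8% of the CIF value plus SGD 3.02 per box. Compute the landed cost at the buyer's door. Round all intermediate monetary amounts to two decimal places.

EXW: the seller makes goods available at their premises; the buyer bears all onward costs.
CIF value = EXW price + inland to port + export clearance + origin terminal + freight + insurance = 82365.50 + 455.28 + 321.24 + 351.26 + 7951.98 + 568.64 = 92013.90
Ad valorem component: 92013.90 × 2.8% = 2576.39
Specific component: 505 × 3.02 = 1525.10
Import duty = 2576.39 + 1525.10 = 4101.49
Buyer bears: inland to port 455.28 + export clearance 321.24 + origin terminal 351.26 + freight 7951.98 + insurance 568.64 + destination terminal 645.21 + brokerage 320.33 + delivery 1572.73 + duty 4101.49 = 16288.16
Landed cost = invoice 82365.50 + 16288.16 = 98653.66

Total landed cost: SGD 98653.66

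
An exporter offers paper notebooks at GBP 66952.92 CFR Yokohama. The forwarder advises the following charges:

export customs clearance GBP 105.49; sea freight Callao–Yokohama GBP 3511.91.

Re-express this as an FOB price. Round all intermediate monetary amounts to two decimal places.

FOB price: GBP 63441.01

Not relevant to the conversion: export clearance — on the seller under both CFR and FOB; already in the CFR price and stays in the FOB price.
From CFR to FOB, the seller no longer bears: freight.
FOB price = 66952.92 − 3511.91 = 63441.01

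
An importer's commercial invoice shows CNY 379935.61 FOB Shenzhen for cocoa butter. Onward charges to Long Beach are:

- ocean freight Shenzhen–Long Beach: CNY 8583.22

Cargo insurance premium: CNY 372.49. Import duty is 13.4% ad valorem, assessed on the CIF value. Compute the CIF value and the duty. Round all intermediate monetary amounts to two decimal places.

CIF value: CNY 388891.32; import duty: CNY 52111.44

CIF = FOB price + freight + insurance
CIF = 379935.61 + 8583.22 + 372.49 = 388891.32
Import duty = 388891.32 × 13.4% = 52111.44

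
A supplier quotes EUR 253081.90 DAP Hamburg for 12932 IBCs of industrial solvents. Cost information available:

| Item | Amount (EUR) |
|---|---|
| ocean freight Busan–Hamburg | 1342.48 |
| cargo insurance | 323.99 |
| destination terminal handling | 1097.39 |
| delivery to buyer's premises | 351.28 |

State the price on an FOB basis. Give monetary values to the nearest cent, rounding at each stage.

From DAP to FOB, the seller no longer bears: freight, insurance, destination terminal, delivery.
FOB price = 253081.90 − 1342.48 − 323.99 − 1097.39 − 351.28 = 249966.76

FOB price: EUR 249966.76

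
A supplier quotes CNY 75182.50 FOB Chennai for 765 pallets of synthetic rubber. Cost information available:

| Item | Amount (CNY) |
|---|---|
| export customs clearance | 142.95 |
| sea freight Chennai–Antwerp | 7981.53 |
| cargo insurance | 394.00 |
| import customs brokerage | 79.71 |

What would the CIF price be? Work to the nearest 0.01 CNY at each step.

Not relevant to the conversion: export clearance — on the seller under both FOB and CIF; already in the FOB price and stays in the CIF price. brokerage — on the buyer under both terms; not part of either seller's price.
From FOB to CIF, the seller additionally bears: freight, insurance.
CIF price = 75182.50 + 7981.53 + 394.00 = 83558.03

CIF price: CNY 83558.03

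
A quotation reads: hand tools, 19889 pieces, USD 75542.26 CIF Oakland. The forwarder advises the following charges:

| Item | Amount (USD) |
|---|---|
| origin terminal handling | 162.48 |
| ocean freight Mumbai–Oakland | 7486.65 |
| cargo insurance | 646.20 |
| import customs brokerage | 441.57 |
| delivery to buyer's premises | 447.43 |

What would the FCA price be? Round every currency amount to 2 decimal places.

Not relevant to the conversion: brokerage, delivery — on the buyer under both terms; not part of either seller's price.
From CIF to FCA, the seller no longer bears: origin terminal, freight, insurance.
FCA price = 75542.26 − 162.48 − 7486.65 − 646.20 = 67246.93

FCA price: USD 67246.93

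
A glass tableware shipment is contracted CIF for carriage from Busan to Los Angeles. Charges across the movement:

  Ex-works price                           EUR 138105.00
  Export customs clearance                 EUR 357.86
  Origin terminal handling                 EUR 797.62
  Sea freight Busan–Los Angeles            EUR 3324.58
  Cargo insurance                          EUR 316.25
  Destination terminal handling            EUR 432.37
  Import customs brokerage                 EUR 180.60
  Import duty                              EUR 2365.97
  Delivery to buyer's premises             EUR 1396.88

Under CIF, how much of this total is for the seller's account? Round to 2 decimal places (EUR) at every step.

Seller's account: EUR 142901.31

CIF: the seller pays costs through ocean freight and marine insurance to the destination port.
Seller's account: goods 138105.00 + export clearance 357.86 + origin terminal 797.62 + freight 3324.58 + insurance 316.25 = 142901.31
Buyer's account: destination terminal 432.37 + brokerage 180.60 + duty 2365.97 + delivery 1396.88 = 4375.82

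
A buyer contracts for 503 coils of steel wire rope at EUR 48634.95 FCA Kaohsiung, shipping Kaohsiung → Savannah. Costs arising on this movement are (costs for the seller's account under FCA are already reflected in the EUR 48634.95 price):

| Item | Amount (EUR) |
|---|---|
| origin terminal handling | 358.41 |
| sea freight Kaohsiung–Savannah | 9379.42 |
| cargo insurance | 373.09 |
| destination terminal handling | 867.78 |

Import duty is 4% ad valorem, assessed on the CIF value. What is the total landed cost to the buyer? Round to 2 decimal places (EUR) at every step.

FCA: the seller delivers export-cleared goods to the carrier; the buyer bears costs from that point.
CIF value = FCA price + origin terminal + freight + insurance = 48634.95 + 358.41 + 9379.42 + 373.09 = 58745.87
Import duty = 58745.87 × 4% = 2349.83
Buyer bears: origin terminal 358.41 + freight 9379.42 + insurance 373.09 + destination terminal 867.78 + duty 2349.83 = 13328.53
Landed cost = invoice 48634.95 + 13328.53 = 61963.48

Total landed cost: EUR 61963.48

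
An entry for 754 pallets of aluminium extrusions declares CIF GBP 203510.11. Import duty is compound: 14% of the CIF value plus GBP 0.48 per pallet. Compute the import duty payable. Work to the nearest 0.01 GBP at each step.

Ad valorem component: 203510.11 × 14% = 28491.42
Specific component: 754 × 0.48 = 361.92
Import duty = 28491.42 + 361.92 = 28853.34

Import duty: GBP 28853.34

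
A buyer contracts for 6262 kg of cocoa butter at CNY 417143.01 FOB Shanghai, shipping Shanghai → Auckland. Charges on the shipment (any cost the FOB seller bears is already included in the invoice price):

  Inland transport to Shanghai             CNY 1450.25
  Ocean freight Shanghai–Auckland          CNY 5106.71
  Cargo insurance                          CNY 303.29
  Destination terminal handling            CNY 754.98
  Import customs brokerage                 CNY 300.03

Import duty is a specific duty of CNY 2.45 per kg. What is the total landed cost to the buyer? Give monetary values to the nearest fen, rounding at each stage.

Total landed cost: CNY 438949.92

FOB: the seller bears costs until goods are on board at the origin port; the buyer bears freight, insurance and all costs thereafter.
Already in the invoice (seller's account under FOB): inland to port — exclude.
CIF value = FOB price + freight + insurance = 417143.01 + 5106.71 + 303.29 = 422553.01
Import duty = 6262 × 2.45 = 15341.90
Buyer bears: freight 5106.71 + insurance 303.29 + destination terminal 754.98 + brokerage 300.03 + duty 15341.90 = 21806.91
Landed cost = invoice 417143.01 + 21806.91 = 438949.92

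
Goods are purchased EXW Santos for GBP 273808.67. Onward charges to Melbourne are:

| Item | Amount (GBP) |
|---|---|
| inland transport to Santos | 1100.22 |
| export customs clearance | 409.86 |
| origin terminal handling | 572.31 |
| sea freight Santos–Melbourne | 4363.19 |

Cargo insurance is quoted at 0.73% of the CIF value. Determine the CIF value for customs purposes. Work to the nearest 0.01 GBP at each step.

Let C be the CIF value. C = EXW price + pre-shipment costs + freight + 0.73% × C
C − 0.73% × C = 273808.67 + 1100.22 + 409.86 + 572.31 + 4363.19
0.9927 × C = 280254.25
C = 280254.25 / 0.9927 = 282315.15
Insurance premium = 0.73% × 282315.15 = 2060.90

CIF value: GBP 282315.15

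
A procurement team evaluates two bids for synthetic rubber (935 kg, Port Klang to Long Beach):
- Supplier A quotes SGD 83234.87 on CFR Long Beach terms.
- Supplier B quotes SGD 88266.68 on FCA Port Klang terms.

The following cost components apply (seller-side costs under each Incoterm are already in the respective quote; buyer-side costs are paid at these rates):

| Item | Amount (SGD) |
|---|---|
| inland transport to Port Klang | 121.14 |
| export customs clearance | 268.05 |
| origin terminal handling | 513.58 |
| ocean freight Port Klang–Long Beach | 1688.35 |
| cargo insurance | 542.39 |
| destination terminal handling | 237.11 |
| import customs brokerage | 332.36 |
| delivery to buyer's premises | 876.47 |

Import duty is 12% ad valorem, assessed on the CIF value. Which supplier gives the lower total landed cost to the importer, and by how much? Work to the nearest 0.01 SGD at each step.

Supplier A is cheaper by SGD 8101.79

Supplier A (CFR):
CIF value = CFR price + insurance = 83234.87 + 542.39 = 83777.26
Import duty = 83777.26 × 12% = 10053.27
Buyer bears (A): 542.39 + 237.11 + 332.36 + 876.47 = 1988.33
Landed cost (A) = invoice 83234.87 + 1988.33 + duty 10053.27 = 95276.47
Supplier B (FCA):
CIF value = FCA price + origin terminal + freight + insurance = 88266.68 + 513.58 + 1688.35 + 542.39 = 91011.00
Import duty = 91011.00 × 12% = 10921.32
Buyer bears (B): 513.58 + 1688.35 + 542.39 + 237.11 + 332.36 + 876.47 = 4190.26
Landed cost (B) = invoice 88266.68 + 4190.26 + duty 10921.32 = 103378.26
Difference = |95276.47 − 103378.26| = 8101.79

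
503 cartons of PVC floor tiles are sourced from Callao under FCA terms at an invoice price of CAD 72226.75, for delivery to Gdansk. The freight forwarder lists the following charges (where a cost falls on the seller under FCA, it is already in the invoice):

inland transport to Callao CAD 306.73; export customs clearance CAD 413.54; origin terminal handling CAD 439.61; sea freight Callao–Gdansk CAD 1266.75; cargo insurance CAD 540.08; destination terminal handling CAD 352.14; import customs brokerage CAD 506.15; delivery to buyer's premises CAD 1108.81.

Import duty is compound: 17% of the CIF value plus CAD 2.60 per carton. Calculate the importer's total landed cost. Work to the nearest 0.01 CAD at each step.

Total landed cost: CAD 90408.53

FCA: the seller delivers export-cleared goods to the carrier; the buyer bears costs from that point.
Already in the invoice (seller's account under FCA): inland to port, export clearance — exclude.
CIF value = FCA price + origin terminal + freight + insurance = 72226.75 + 439.61 + 1266.75 + 540.08 = 74473.19
Ad valorem component: 74473.19 × 17% = 12660.44
Specific component: 503 × 2.60 = 1307.80
Import duty = 12660.44 + 1307.80 = 13968.24
Buyer bears: origin terminal 439.61 + freight 1266.75 + insurance 540.08 + destination terminal 352.14 + brokerage 506.15 + delivery 1108.81 + duty 13968.24 = 18181.78
Landed cost = invoice 72226.75 + 18181.78 = 90408.53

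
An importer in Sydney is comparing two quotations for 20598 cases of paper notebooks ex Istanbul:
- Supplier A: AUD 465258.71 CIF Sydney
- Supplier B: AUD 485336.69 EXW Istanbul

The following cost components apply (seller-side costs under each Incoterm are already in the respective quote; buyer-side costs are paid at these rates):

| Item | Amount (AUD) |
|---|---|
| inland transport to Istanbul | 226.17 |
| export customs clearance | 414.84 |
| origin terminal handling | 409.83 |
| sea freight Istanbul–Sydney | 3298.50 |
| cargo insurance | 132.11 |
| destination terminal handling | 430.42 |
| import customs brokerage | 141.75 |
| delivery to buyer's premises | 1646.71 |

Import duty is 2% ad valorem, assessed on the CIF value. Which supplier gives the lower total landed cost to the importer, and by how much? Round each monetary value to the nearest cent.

Supplier A (CIF):
The CIF price already equals the CIF value: 465258.71
Import duty = 465258.71 × 2% = 9305.17
Buyer bears (A): 430.42 + 141.75 + 1646.71 = 2218.88
Landed cost (A) = invoice 465258.71 + 2218.88 + duty 9305.17 = 476782.76
Supplier B (EXW):
CIF value = EXW price + inland to port + export clearance + origin terminal + freight + insurance = 485336.69 + 226.17 + 414.84 + 409.83 + 3298.50 + 132.11 = 489818.14
Import duty = 489818.14 × 2% = 9796.36
Buyer bears (B): 226.17 + 414.84 + 409.83 + 3298.50 + 132.11 + 430.42 + 141.75 + 1646.71 = 6700.33
Landed cost (B) = invoice 485336.69 + 6700.33 + duty 9796.36 = 501833.38
Difference = |476782.76 − 501833.38| = 25050.62

Supplier A is cheaper by AUD 25050.62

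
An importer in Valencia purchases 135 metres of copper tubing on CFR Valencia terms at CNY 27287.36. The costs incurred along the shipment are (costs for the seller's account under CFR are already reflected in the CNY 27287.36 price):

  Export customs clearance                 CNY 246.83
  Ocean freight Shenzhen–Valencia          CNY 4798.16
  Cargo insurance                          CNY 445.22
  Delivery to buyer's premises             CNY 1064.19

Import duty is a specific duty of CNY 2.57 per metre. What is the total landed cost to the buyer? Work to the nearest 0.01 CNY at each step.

CFR: the seller pays costs through ocean freight to the destination port, but not insurance.
Already in the invoice (seller's account under CFR): export clearance, freight — exclude.
CIF value = CFR price + insurance = 27287.36 + 445.22 = 27732.58
Import duty = 135 × 2.57 = 346.95
Buyer bears: insurance 445.22 + delivery 1064.19 + duty 346.95 = 1856.36
Landed cost = invoice 27287.36 + 1856.36 = 29143.72

Total landed cost: CNY 29143.72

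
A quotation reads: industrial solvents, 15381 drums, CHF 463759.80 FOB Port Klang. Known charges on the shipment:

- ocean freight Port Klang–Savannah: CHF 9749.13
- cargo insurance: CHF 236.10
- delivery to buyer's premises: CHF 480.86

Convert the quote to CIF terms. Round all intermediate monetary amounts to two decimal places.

Not relevant to the conversion: delivery — on the buyer under both terms; not part of either seller's price.
From FOB to CIF, the seller additionally bears: freight, insurance.
CIF price = 463759.80 + 9749.13 + 236.10 = 473745.03

CIF price: CHF 473745.03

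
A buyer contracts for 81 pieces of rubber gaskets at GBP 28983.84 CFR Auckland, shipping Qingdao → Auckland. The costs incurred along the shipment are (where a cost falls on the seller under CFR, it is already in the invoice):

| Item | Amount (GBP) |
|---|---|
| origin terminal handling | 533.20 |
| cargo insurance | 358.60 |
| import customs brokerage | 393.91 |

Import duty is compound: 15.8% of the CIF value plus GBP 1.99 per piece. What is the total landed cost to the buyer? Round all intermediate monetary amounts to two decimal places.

Total landed cost: GBP 34533.65

CFR: the seller pays costs through ocean freight to the destination port, but not insurance.
Already in the invoice (seller's account under CFR): origin terminal — exclude.
CIF value = CFR price + insurance = 28983.84 + 358.60 = 29342.44
Ad valorem component: 29342.44 × 15.8% = 4636.11
Specific component: 81 × 1.99 = 161.19
Import duty = 4636.11 + 161.19 = 4797.30
Buyer bears: insurance 358.60 + brokerage 393.91 + duty 4797.30 = 5549.81
Landed cost = invoice 28983.84 + 5549.81 = 34533.65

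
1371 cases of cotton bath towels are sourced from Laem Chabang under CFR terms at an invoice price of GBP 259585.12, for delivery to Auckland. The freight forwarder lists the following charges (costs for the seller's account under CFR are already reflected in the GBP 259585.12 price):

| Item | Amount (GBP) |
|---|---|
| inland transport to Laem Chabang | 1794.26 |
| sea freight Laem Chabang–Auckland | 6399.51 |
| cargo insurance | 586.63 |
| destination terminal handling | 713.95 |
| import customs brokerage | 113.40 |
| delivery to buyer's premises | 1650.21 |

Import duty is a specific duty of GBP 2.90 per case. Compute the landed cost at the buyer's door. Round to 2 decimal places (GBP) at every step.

Total landed cost: GBP 266625.21

CFR: the seller pays costs through ocean freight to the destination port, but not insurance.
Already in the invoice (seller's account under CFR): inland to port, freight — exclude.
CIF value = CFR price + insurance = 259585.12 + 586.63 = 260171.75
Import duty = 1371 × 2.90 = 3975.90
Buyer bears: insurance 586.63 + destination terminal 713.95 + brokerage 113.40 + delivery 1650.21 + duty 3975.90 = 7040.09
Landed cost = invoice 259585.12 + 7040.09 = 266625.21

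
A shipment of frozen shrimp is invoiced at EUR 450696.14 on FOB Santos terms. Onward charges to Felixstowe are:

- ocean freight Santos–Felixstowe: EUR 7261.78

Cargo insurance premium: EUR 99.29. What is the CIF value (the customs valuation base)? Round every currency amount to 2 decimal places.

CIF = FOB price + freight + insurance
CIF = 450696.14 + 7261.78 + 99.29 = 458057.21

CIF value: EUR 458057.21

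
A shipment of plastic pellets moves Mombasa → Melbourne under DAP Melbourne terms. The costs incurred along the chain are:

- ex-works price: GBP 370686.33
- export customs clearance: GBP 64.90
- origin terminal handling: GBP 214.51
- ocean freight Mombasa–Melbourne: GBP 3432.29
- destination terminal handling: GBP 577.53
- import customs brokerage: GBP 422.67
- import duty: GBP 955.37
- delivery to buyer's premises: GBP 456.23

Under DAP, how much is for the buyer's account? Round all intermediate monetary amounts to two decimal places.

Buyer's account: GBP 1378.04

DAP: the seller bears all costs to the named destination except import duty and clearance.
Seller's account: goods 370686.33 + export clearance 64.90 + origin terminal 214.51 + freight 3432.29 + destination terminal 577.53 + delivery 456.23 = 375431.79
Buyer's account: brokerage 422.67 + duty 955.37 = 1378.04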